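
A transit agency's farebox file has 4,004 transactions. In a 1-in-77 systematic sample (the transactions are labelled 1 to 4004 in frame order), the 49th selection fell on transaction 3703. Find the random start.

k = 77
r = 3703 − (49−1)×77 = 3703 − 3696 = 7

7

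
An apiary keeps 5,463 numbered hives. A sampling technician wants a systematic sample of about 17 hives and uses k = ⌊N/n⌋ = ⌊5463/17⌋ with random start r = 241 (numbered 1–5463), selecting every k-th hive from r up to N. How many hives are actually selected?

17

k = ⌊5463/17⌋ = 321
Achieved size = ⌊(5463 − 241)/321⌋ + 1 = ⌊5222/321⌋ + 1 = 16 + 1 = 17
(last selection: 241 + 16×321 = 5377 ≤ 5463; next would be 5698 > 5463)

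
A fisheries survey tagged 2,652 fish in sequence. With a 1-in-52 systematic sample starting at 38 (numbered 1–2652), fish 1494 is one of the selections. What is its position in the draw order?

29

k = 52
position = (1494 − 38)/52 + 1 = 1456/52 + 1 = 28 + 1 = 29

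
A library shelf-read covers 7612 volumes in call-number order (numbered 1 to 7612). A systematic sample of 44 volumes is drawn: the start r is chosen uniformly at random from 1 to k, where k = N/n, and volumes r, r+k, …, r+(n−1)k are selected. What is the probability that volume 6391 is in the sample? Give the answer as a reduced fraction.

1/173

k = 7612/44 = 173.
Volume 6391 is selected iff r ≡ 6391 (mod 173); exactly one such r in {1,…,173}.
Inclusion probability = 1/173.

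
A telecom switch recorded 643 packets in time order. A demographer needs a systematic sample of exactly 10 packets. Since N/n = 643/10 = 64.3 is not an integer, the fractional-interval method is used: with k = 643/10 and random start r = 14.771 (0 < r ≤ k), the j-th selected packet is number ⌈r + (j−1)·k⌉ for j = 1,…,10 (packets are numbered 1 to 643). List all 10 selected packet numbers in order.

15, 80, 144, 208, 272, 337, 401, 465, 530, 594

j=1: r + 0k = 14.771 → ⌈·⌉ = 15
j=2: r + 1k = 79.071 → ⌈·⌉ = 80
j=3: r + 2k = 143.371 → ⌈·⌉ = 144
j=4: r + 3k = 207.671 → ⌈·⌉ = 208
j=5: r + 4k = 271.971 → ⌈·⌉ = 272
j=6: r + 5k = 336.271 → ⌈·⌉ = 337
j=7: r + 6k = 400.571 → ⌈·⌉ = 401
j=8: r + 7k = 464.871 → ⌈·⌉ = 465
j=9: r + 8k = 529.171 → ⌈·⌉ = 530
j=10: r + 9k = 593.471 → ⌈·⌉ = 594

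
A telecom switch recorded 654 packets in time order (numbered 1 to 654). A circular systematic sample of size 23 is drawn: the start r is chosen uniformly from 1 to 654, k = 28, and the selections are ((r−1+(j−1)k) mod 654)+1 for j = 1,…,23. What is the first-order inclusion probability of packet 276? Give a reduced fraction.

23/654

For each position j, as r ranges over 1…654 the j-th selection hits every packet exactly once, so packet 276 is selected for exactly 23 of the 654 starts.
Inclusion probability = 23/654.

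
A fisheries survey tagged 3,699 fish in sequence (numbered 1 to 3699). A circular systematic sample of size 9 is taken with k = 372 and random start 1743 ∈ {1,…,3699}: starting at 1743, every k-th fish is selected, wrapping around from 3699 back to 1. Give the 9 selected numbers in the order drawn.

Selection 1: 1743
Selection 2: 1743 + 372 = 2115
Selection 3: 2115 + 372 = 2487
Selection 4: 2487 + 372 = 2859
Selection 5: 2859 + 372 = 3231
Selection 6: 3231 + 372 = 3603
Selection 7: 3603 + 372 = 3975 → 3975 − 3699 = 276
Selection 8: 276 + 372 = 648
Selection 9: 648 + 372 = 1020

1743, 2115, 2487, 2859, 3231, 3603, 276, 648, 1020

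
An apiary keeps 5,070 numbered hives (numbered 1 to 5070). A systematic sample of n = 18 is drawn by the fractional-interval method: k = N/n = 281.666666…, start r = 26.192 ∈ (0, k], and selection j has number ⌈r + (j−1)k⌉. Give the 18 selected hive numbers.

j=1: r + 0k = 26.192 → ⌈·⌉ = 27
j=2: r + 1k = 307.858666… → ⌈·⌉ = 308
j=3: r + 2k = 589.525333… → ⌈·⌉ = 590
j=4: r + 3k = 871.192 → ⌈·⌉ = 872
j=5: r + 4k = 1152.858666… → ⌈·⌉ = 1153
j=6: r + 5k = 1434.525333… → ⌈·⌉ = 1435
j=7: r + 6k = 1716.192 → ⌈·⌉ = 1717
j=8: r + 7k = 1997.858666… → ⌈·⌉ = 1998
j=9: r + 8k = 2279.525333… → ⌈·⌉ = 2280
j=10: r + 9k = 2561.192 → ⌈·⌉ = 2562
j=11: r + 10k = 2842.858666… → ⌈·⌉ = 2843
j=12: r + 11k = 3124.525333… → ⌈·⌉ = 3125
j=13: r + 12k = 3406.192 → ⌈·⌉ = 3407
j=14: r + 13k = 3687.858666… → ⌈·⌉ = 3688
j=15: r + 14k = 3969.525333… → ⌈·⌉ = 3970
j=16: r + 15k = 4251.192 → ⌈·⌉ = 4252
j=17: r + 16k = 4532.858666… → ⌈·⌉ = 4533
j=18: r + 17k = 4814.525333… → ⌈·⌉ = 4815

27, 308, 590, 872, 1153, 1435, 1717, 1998, 2280, 2562, 2843, 3125, 3407, 3688, 3970, 4252, 4533, 4815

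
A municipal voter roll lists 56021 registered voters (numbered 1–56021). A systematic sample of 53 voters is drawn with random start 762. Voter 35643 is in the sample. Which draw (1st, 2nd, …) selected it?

k = 56021/53 = 1057
position = (35643 − 762)/1057 + 1 = 34881/1057 + 1 = 33 + 1 = 34

34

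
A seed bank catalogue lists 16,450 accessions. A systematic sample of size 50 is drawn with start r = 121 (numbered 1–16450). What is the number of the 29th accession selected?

k = 16450/50 = 329
29th selection = r + (29−1)·k = 121 + 28×329 = 121 + 9212 = 9333

9333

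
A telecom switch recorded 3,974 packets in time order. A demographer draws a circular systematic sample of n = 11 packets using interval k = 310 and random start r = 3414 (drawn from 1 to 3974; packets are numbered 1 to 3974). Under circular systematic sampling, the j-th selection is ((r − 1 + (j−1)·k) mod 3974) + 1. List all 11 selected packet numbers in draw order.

Selection 1: 3414
Selection 2: 3414 + 310 = 3724
Selection 3: 3724 + 310 = 4034 → 4034 − 3974 = 60
Selection 4: 60 + 310 = 370
Selection 5: 370 + 310 = 680
Selection 6: 680 + 310 = 990
Selection 7: 990 + 310 = 1300
Selection 8: 1300 + 310 = 1610
Selection 9: 1610 + 310 = 1920
Selection 10: 1920 + 310 = 2230
Selection 11: 2230 + 310 = 2540

3414, 3724, 60, 370, 680, 990, 1300, 1610, 1920, 2230, 2540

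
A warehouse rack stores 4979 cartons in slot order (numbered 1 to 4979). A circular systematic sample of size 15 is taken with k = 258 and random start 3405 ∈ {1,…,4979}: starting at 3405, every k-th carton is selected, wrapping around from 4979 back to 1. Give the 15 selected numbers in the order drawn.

Selection 1: 3405
Selection 2: 3405 + 258 = 3663
Selection 3: 3663 + 258 = 3921
Selection 4: 3921 + 258 = 4179
Selection 5: 4179 + 258 = 4437
Selection 6: 4437 + 258 = 4695
Selection 7: 4695 + 258 = 4953
Selection 8: 4953 + 258 = 5211 → 5211 − 4979 = 232
Selection 9: 232 + 258 = 490
Selection 10: 490 + 258 = 748
Selection 11: 748 + 258 = 1006
Selection 12: 1006 + 258 = 1264
Selection 13: 1264 + 258 = 1522
Selection 14: 1522 + 258 = 1780
Selection 15: 1780 + 258 = 2038

3405, 3663, 3921, 4179, 4437, 4695, 4953, 232, 490, 748, 1006, 1264, 1522, 1780, 2038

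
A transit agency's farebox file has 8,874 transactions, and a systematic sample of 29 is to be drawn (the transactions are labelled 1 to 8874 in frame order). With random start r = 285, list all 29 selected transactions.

k = N/n = 8874/29 = 306
transaction 1: 285
transaction 2: 285 + 306 = 591
transaction 3: 591 + 306 = 897
transaction 4: 897 + 306 = 1203
transaction 5: 1203 + 306 = 1509
transaction 6: 1509 + 306 = 1815
transaction 7: 1815 + 306 = 2121
transaction 8: 2121 + 306 = 2427
transaction 9: 2427 + 306 = 2733
transaction 10: 2733 + 306 = 3039
transaction 11: 3039 + 306 = 3345
transaction 12: 3345 + 306 = 3651
transaction 13: 3651 + 306 = 3957
transaction 14: 3957 + 306 = 4263
transaction 15: 4263 + 306 = 4569
transaction 16: 4569 + 306 = 4875
transaction 17: 4875 + 306 = 5181
transaction 18: 5181 + 306 = 5487
transaction 19: 5487 + 306 = 5793
transaction 20: 5793 + 306 = 6099
transaction 21: 6099 + 306 = 6405
transaction 22: 6405 + 306 = 6711
transaction 23: 6711 + 306 = 7017
transaction 24: 7017 + 306 = 7323
transaction 25: 7323 + 306 = 7629
transaction 26: 7629 + 306 = 7935
transaction 27: 7935 + 306 = 8241
transaction 28: 8241 + 306 = 8547
transaction 29: 8547 + 306 = 8853

285, 591, 897, 1203, 1509, 1815, 2121, 2427, 2733, 3039, 3345, 3651, 3957, 4263, 4569, 4875, 5181, 5487, 5793, 6099, 6405, 6711, 7017, 7323, 7629, 7935, 8241, 8547, 8853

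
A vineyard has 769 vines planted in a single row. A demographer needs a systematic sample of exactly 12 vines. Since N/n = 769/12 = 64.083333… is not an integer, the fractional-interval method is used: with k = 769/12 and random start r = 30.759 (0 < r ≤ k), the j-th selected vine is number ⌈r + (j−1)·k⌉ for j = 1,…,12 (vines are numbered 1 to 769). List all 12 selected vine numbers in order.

31, 95, 159, 224, 288, 352, 416, 480, 544, 608, 672, 736

j=1: r + 0k = 30.759 → ⌈·⌉ = 31
j=2: r + 1k = 94.842333… → ⌈·⌉ = 95
j=3: r + 2k = 158.925666… → ⌈·⌉ = 159
j=4: r + 3k = 223.009 → ⌈·⌉ = 224
j=5: r + 4k = 287.092333… → ⌈·⌉ = 288
j=6: r + 5k = 351.175666… → ⌈·⌉ = 352
j=7: r + 6k = 415.259 → ⌈·⌉ = 416
j=8: r + 7k = 479.342333… → ⌈·⌉ = 480
j=9: r + 8k = 543.425666… → ⌈·⌉ = 544
j=10: r + 9k = 607.509 → ⌈·⌉ = 608
j=11: r + 10k = 671.592333… → ⌈·⌉ = 672
j=12: r + 11k = 735.675666… → ⌈·⌉ = 736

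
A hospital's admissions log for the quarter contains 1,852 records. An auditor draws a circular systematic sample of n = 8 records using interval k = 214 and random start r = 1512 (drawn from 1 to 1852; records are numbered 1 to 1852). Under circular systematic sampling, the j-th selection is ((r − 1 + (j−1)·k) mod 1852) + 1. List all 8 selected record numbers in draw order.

Selection 1: 1512
Selection 2: 1512 + 214 = 1726
Selection 3: 1726 + 214 = 1940 → 1940 − 1852 = 88
Selection 4: 88 + 214 = 302
Selection 5: 302 + 214 = 516
Selection 6: 516 + 214 = 730
Selection 7: 730 + 214 = 944
Selection 8: 944 + 214 = 1158

1512, 1726, 88, 302, 516, 730, 944, 1158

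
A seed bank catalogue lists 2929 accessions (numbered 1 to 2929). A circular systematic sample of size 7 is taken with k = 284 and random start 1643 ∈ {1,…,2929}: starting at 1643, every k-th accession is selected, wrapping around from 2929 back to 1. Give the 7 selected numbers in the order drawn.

Selection 1: 1643
Selection 2: 1643 + 284 = 1927
Selection 3: 1927 + 284 = 2211
Selection 4: 2211 + 284 = 2495
Selection 5: 2495 + 284 = 2779
Selection 6: 2779 + 284 = 3063 → 3063 − 2929 = 134
Selection 7: 134 + 284 = 418

1643, 1927, 2211, 2495, 2779, 134, 418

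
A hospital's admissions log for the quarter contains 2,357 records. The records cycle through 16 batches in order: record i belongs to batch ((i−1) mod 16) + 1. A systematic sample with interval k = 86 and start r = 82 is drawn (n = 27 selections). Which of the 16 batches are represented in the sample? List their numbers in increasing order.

2, 4, 6, 8, 10, 12, 14, 16

Consecutive selections differ by k = 86, so their batch numbers differ by 86 mod 16 = 6.
gcd(86, 16) = 2, so the sample visits 16/2 = 8 distinct residues mod 16.
Start 82 is batch 2; the batches hit are 2, 4, 6, 8, 10, 12, 14, 16.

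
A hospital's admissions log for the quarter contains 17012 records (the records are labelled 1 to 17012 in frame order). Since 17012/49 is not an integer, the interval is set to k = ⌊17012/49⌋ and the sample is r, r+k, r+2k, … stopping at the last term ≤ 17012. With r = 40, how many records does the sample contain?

k = ⌊17012/49⌋ = 347
Achieved size = ⌊(17012 − 40)/347⌋ + 1 = ⌊16972/347⌋ + 1 = 48 + 1 = 49
(last selection: 40 + 48×347 = 16696 ≤ 17012; next would be 17043 > 17012)

49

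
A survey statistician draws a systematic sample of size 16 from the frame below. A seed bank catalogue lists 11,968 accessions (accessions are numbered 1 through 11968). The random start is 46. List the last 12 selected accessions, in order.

k = N/n = 11968/16 = 748
5th selection = 46 + 4×748 = 3038
6th: 3038 + 748 = 3786
7th: 3786 + 748 = 4534
8th: 4534 + 748 = 5282
9th: 5282 + 748 = 6030
10th: 6030 + 748 = 6778
11th: 6778 + 748 = 7526
12th: 7526 + 748 = 8274
13th: 8274 + 748 = 9022
14th: 9022 + 748 = 9770
15th: 9770 + 748 = 10518
16th: 10518 + 748 = 11266

3038, 3786, 4534, 5282, 6030, 6778, 7526, 8274, 9022, 9770, 10518, 11266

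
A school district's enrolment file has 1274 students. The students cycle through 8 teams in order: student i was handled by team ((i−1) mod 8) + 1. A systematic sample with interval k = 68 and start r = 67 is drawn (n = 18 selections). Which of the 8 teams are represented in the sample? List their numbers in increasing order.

Consecutive selections differ by k = 68, so their team numbers differ by 68 mod 8 = 4.
gcd(68, 8) = 4, so the sample visits 8/4 = 2 distinct residues mod 8.
Start 67 is team 3; the teams hit are 3, 7.

3, 7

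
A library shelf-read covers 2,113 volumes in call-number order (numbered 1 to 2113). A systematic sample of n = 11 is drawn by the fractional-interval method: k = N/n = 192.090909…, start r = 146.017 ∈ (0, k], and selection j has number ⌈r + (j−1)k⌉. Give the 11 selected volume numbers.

j=1: r + 0k = 146.017 → ⌈·⌉ = 147
j=2: r + 1k = 338.107909… → ⌈·⌉ = 339
j=3: r + 2k = 530.198818… → ⌈·⌉ = 531
j=4: r + 3k = 722.289727… → ⌈·⌉ = 723
j=5: r + 4k = 914.380636… → ⌈·⌉ = 915
j=6: r + 5k = 1106.471545… → ⌈·⌉ = 1107
j=7: r + 6k = 1298.562454… → ⌈·⌉ = 1299
j=8: r + 7k = 1490.653363… → ⌈·⌉ = 1491
j=9: r + 8k = 1682.744272… → ⌈·⌉ = 1683
j=10: r + 9k = 1874.835181… → ⌈·⌉ = 1875
j=11: r + 10k = 2066.926090… → ⌈·⌉ = 2067

147, 339, 531, 723, 915, 1107, 1299, 1491, 1683, 1875, 2067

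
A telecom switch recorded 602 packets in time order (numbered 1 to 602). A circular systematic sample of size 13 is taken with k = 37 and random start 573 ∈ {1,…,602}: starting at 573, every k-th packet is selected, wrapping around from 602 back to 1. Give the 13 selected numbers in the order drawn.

Selection 1: 573
Selection 2: 573 + 37 = 610 → 610 − 602 = 8
Selection 3: 8 + 37 = 45
Selection 4: 45 + 37 = 82
Selection 5: 82 + 37 = 119
Selection 6: 119 + 37 = 156
Selection 7: 156 + 37 = 193
Selection 8: 193 + 37 = 230
Selection 9: 230 + 37 = 267
Selection 10: 267 + 37 = 304
Selection 11: 304 + 37 = 341
Selection 12: 341 + 37 = 378
Selection 13: 378 + 37 = 415

573, 8, 45, 82, 119, 156, 193, 230, 267, 304, 341, 378, 415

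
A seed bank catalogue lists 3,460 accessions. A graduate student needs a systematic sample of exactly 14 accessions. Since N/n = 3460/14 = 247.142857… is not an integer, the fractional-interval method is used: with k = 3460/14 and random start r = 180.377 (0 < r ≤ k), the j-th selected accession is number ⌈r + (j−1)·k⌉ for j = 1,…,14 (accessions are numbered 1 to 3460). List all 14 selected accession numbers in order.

181, 428, 675, 922, 1169, 1417, 1664, 1911, 2158, 2405, 2652, 2899, 3147, 3394

j=1: r + 0k = 180.377 → ⌈·⌉ = 181
j=2: r + 1k = 427.519857… → ⌈·⌉ = 428
j=3: r + 2k = 674.662714… → ⌈·⌉ = 675
j=4: r + 3k = 921.805571… → ⌈·⌉ = 922
j=5: r + 4k = 1168.948428… → ⌈·⌉ = 1169
j=6: r + 5k = 1416.091285… → ⌈·⌉ = 1417
j=7: r + 6k = 1663.234142… → ⌈·⌉ = 1664
j=8: r + 7k = 1910.377 → ⌈·⌉ = 1911
j=9: r + 8k = 2157.519857… → ⌈·⌉ = 2158
j=10: r + 9k = 2404.662714… → ⌈·⌉ = 2405
j=11: r + 10k = 2651.805571… → ⌈·⌉ = 2652
j=12: r + 11k = 2898.948428… → ⌈·⌉ = 2899
j=13: r + 12k = 3146.091285… → ⌈·⌉ = 3147
j=14: r + 13k = 3393.234142… → ⌈·⌉ = 3394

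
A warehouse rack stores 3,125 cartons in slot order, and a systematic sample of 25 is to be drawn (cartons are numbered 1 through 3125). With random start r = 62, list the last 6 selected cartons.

2437, 2562, 2687, 2812, 2937, 3062

k = N/n = 3125/25 = 125
20th selection = 62 + 19×125 = 2437
21st: 2437 + 125 = 2562
22nd: 2562 + 125 = 2687
23rd: 2687 + 125 = 2812
24th: 2812 + 125 = 2937
25th: 2937 + 125 = 3062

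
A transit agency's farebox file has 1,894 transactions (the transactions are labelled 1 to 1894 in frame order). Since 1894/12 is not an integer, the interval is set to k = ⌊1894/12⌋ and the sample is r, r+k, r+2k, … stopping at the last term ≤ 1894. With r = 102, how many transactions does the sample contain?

k = ⌊1894/12⌋ = 157
Achieved size = ⌊(1894 − 102)/157⌋ + 1 = ⌊1792/157⌋ + 1 = 11 + 1 = 12
(last selection: 102 + 11×157 = 1829 ≤ 1894; next would be 1986 > 1894)

12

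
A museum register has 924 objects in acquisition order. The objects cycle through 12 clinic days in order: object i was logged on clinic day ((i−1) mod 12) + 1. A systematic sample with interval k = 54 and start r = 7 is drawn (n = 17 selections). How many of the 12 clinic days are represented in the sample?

Consecutive selections differ by k = 54, so their clinic day numbers differ by 54 mod 12 = 6.
gcd(54, 12) = 6, so the sample visits 12/6 = 2 distinct residues mod 12.
Start 7 is clinic day 7; the clinic days hit are 1, 7.

2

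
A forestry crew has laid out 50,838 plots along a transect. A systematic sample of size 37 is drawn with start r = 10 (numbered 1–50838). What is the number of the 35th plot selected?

k = 50838/37 = 1374
35th selection = r + (35−1)·k = 10 + 34×1374 = 10 + 46716 = 46726

46726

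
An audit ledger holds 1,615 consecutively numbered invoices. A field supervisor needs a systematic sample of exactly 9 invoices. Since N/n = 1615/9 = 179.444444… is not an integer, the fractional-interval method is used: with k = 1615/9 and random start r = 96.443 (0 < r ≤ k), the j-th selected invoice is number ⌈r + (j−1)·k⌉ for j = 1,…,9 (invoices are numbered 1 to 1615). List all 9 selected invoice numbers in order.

j=1: r + 0k = 96.443 → ⌈·⌉ = 97
j=2: r + 1k = 275.887444… → ⌈·⌉ = 276
j=3: r + 2k = 455.331888… → ⌈·⌉ = 456
j=4: r + 3k = 634.776333… → ⌈·⌉ = 635
j=5: r + 4k = 814.220777… → ⌈·⌉ = 815
j=6: r + 5k = 993.665222… → ⌈·⌉ = 994
j=7: r + 6k = 1173.109666… → ⌈·⌉ = 1174
j=8: r + 7k = 1352.554111… → ⌈·⌉ = 1353
j=9: r + 8k = 1531.998555… → ⌈·⌉ = 1532

97, 276, 456, 635, 815, 994, 1174, 1353, 1532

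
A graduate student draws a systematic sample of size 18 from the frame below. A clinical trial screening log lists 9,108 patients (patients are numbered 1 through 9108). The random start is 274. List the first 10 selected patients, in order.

274, 780, 1286, 1792, 2298, 2804, 3310, 3816, 4322, 4828

k = N/n = 9108/18 = 506
patient 1: 274
patient 2: 274 + 506 = 780
patient 3: 780 + 506 = 1286
patient 4: 1286 + 506 = 1792
patient 5: 1792 + 506 = 2298
patient 6: 2298 + 506 = 2804
patient 7: 2804 + 506 = 3310
patient 8: 3310 + 506 = 3816
patient 9: 3816 + 506 = 4322
patient 10: 4322 + 506 = 4828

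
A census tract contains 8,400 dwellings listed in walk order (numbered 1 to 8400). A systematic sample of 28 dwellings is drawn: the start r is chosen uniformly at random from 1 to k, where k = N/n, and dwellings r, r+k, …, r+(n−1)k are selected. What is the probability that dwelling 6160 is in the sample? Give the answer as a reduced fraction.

k = 8400/28 = 300.
Dwelling 6160 is selected iff r ≡ 6160 (mod 300); exactly one such r in {1,…,300}.
Inclusion probability = 1/300.

1/300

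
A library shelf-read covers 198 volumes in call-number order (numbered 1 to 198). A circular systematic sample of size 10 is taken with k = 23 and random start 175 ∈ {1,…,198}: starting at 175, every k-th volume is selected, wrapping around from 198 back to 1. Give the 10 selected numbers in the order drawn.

Selection 1: 175
Selection 2: 175 + 23 = 198
Selection 3: 198 + 23 = 221 → 221 − 198 = 23
Selection 4: 23 + 23 = 46
Selection 5: 46 + 23 = 69
Selection 6: 69 + 23 = 92
Selection 7: 92 + 23 = 115
Selection 8: 115 + 23 = 138
Selection 9: 138 + 23 = 161
Selection 10: 161 + 23 = 184

175, 198, 23, 46, 69, 92, 115, 138, 161, 184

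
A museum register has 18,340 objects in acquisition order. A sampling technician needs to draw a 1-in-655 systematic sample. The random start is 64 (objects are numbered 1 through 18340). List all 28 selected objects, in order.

object 1: 64
object 2: 64 + 655 = 719
object 3: 719 + 655 = 1374
object 4: 1374 + 655 = 2029
object 5: 2029 + 655 = 2684
object 6: 2684 + 655 = 3339
object 7: 3339 + 655 = 3994
object 8: 3994 + 655 = 4649
object 9: 4649 + 655 = 5304
object 10: 5304 + 655 = 5959
object 11: 5959 + 655 = 6614
object 12: 6614 + 655 = 7269
object 13: 7269 + 655 = 7924
object 14: 7924 + 655 = 8579
object 15: 8579 + 655 = 9234
object 16: 9234 + 655 = 9889
object 17: 9889 + 655 = 10544
object 18: 10544 + 655 = 11199
object 19: 11199 + 655 = 11854
object 20: 11854 + 655 = 12509
object 21: 12509 + 655 = 13164
object 22: 13164 + 655 = 13819
object 23: 13819 + 655 = 14474
object 24: 14474 + 655 = 15129
object 25: 15129 + 655 = 15784
object 26: 15784 + 655 = 16439
object 27: 16439 + 655 = 17094
object 28: 17094 + 655 = 17749

64, 719, 1374, 2029, 2684, 3339, 3994, 4649, 5304, 5959, 6614, 7269, 7924, 8579, 9234, 9889, 10544, 11199, 11854, 12509, 13164, 13819, 14474, 15129, 15784, 16439, 17094, 17749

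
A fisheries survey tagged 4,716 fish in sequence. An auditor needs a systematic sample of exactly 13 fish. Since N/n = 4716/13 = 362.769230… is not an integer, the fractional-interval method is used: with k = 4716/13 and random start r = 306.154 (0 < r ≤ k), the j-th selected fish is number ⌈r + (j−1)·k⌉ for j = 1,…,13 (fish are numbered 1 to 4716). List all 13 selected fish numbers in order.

307, 669, 1032, 1395, 1758, 2121, 2483, 2846, 3209, 3572, 3934, 4297, 4660

j=1: r + 0k = 306.154 → ⌈·⌉ = 307
j=2: r + 1k = 668.923230… → ⌈·⌉ = 669
j=3: r + 2k = 1031.692461… → ⌈·⌉ = 1032
j=4: r + 3k = 1394.461692… → ⌈·⌉ = 1395
j=5: r + 4k = 1757.230923… → ⌈·⌉ = 1758
j=6: r + 5k = 2120.000153… → ⌈·⌉ = 2121
j=7: r + 6k = 2482.769384… → ⌈·⌉ = 2483
j=8: r + 7k = 2845.538615… → ⌈·⌉ = 2846
j=9: r + 8k = 3208.307846… → ⌈·⌉ = 3209
j=10: r + 9k = 3571.077076… → ⌈·⌉ = 3572
j=11: r + 10k = 3933.846307… → ⌈·⌉ = 3934
j=12: r + 11k = 4296.615538… → ⌈·⌉ = 4297
j=13: r + 12k = 4659.384769… → ⌈·⌉ = 4660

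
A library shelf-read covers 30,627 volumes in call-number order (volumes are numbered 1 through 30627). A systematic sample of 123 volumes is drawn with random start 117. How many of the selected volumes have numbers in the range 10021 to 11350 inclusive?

6

k = 30627/123 = 249
First selection ≥ 10021: 117 + ⌈(10021−117)/249⌉·249 = 117 + 40×249 = 10077
Last selection ≤ 11350: 117 + ⌊(11350−117)/249⌋·249 = 117 + 45×249 = 11322
Count = 45 − 40 + 1 = 6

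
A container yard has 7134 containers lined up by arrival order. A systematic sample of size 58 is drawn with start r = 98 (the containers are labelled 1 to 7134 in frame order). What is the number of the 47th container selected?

k = 7134/58 = 123
47th selection = r + (47−1)·k = 98 + 46×123 = 98 + 5658 = 5756

5756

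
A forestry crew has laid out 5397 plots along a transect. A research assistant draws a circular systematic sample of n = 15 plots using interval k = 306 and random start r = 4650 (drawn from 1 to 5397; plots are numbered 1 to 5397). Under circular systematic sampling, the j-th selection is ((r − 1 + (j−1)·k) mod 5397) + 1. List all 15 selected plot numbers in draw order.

Selection 1: 4650
Selection 2: 4650 + 306 = 4956
Selection 3: 4956 + 306 = 5262
Selection 4: 5262 + 306 = 5568 → 5568 − 5397 = 171
Selection 5: 171 + 306 = 477
Selection 6: 477 + 306 = 783
Selection 7: 783 + 306 = 1089
Selection 8: 1089 + 306 = 1395
Selection 9: 1395 + 306 = 1701
Selection 10: 1701 + 306 = 2007
Selection 11: 2007 + 306 = 2313
Selection 12: 2313 + 306 = 2619
Selection 13: 2619 + 306 = 2925
Selection 14: 2925 + 306 = 3231
Selection 15: 3231 + 306 = 3537

4650, 4956, 5262, 171, 477, 783, 1089, 1395, 1701, 2007, 2313, 2619, 2925, 3231, 3537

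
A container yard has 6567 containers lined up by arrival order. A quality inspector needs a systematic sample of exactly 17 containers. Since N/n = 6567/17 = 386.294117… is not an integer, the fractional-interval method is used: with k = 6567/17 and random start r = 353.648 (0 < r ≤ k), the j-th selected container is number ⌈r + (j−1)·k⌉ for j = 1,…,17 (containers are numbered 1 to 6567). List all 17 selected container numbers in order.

354, 740, 1127, 1513, 1899, 2286, 2672, 3058, 3445, 3831, 4217, 4603, 4990, 5376, 5762, 6149, 6535

j=1: r + 0k = 353.648 → ⌈·⌉ = 354
j=2: r + 1k = 739.942117… → ⌈·⌉ = 740
j=3: r + 2k = 1126.236235… → ⌈·⌉ = 1127
j=4: r + 3k = 1512.530352… → ⌈·⌉ = 1513
j=5: r + 4k = 1898.824470… → ⌈·⌉ = 1899
j=6: r + 5k = 2285.118588… → ⌈·⌉ = 2286
j=7: r + 6k = 2671.412705… → ⌈·⌉ = 2672
j=8: r + 7k = 3057.706823… → ⌈·⌉ = 3058
j=9: r + 8k = 3444.000941… → ⌈·⌉ = 3445
j=10: r + 9k = 3830.295058… → ⌈·⌉ = 3831
j=11: r + 10k = 4216.589176… → ⌈·⌉ = 4217
j=12: r + 11k = 4602.883294… → ⌈·⌉ = 4603
j=13: r + 12k = 4989.177411… → ⌈·⌉ = 4990
j=14: r + 13k = 5375.471529… → ⌈·⌉ = 5376
j=15: r + 14k = 5761.765647… → ⌈·⌉ = 5762
j=16: r + 15k = 6148.059764… → ⌈·⌉ = 6149
j=17: r + 16k = 6534.353882… → ⌈·⌉ = 6535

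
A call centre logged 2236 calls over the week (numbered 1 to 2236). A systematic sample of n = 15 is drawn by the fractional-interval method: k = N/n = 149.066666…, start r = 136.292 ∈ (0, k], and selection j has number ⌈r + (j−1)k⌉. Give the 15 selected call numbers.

137, 286, 435, 584, 733, 882, 1031, 1180, 1329, 1478, 1627, 1777, 1926, 2075, 2224

j=1: r + 0k = 136.292 → ⌈·⌉ = 137
j=2: r + 1k = 285.358666… → ⌈·⌉ = 286
j=3: r + 2k = 434.425333… → ⌈·⌉ = 435
j=4: r + 3k = 583.492 → ⌈·⌉ = 584
j=5: r + 4k = 732.558666… → ⌈·⌉ = 733
j=6: r + 5k = 881.625333… → ⌈·⌉ = 882
j=7: r + 6k = 1030.692 → ⌈·⌉ = 1031
j=8: r + 7k = 1179.758666… → ⌈·⌉ = 1180
j=9: r + 8k = 1328.825333… → ⌈·⌉ = 1329
j=10: r + 9k = 1477.892 → ⌈·⌉ = 1478
j=11: r + 10k = 1626.958666… → ⌈·⌉ = 1627
j=12: r + 11k = 1776.025333… → ⌈·⌉ = 1777
j=13: r + 12k = 1925.092 → ⌈·⌉ = 1926
j=14: r + 13k = 2074.158666… → ⌈·⌉ = 2075
j=15: r + 14k = 2223.225333… → ⌈·⌉ = 2224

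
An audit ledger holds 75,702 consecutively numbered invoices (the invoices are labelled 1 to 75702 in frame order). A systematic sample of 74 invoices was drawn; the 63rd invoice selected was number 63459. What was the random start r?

33

k = 75702/74 = 1023
r = 63459 − (63−1)×1023 = 63459 − 63426 = 33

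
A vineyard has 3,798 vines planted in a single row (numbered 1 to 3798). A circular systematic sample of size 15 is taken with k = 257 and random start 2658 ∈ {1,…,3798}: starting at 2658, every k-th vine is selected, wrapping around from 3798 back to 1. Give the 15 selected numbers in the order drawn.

Selection 1: 2658
Selection 2: 2658 + 257 = 2915
Selection 3: 2915 + 257 = 3172
Selection 4: 3172 + 257 = 3429
Selection 5: 3429 + 257 = 3686
Selection 6: 3686 + 257 = 3943 → 3943 − 3798 = 145
Selection 7: 145 + 257 = 402
Selection 8: 402 + 257 = 659
Selection 9: 659 + 257 = 916
Selection 10: 916 + 257 = 1173
Selection 11: 1173 + 257 = 1430
Selection 12: 1430 + 257 = 1687
Selection 13: 1687 + 257 = 1944
Selection 14: 1944 + 257 = 2201
Selection 15: 2201 + 257 = 2458

2658, 2915, 3172, 3429, 3686, 145, 402, 659, 916, 1173, 1430, 1687, 1944, 2201, 2458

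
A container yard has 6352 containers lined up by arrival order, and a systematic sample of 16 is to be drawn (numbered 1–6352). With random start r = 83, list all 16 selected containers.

83, 480, 877, 1274, 1671, 2068, 2465, 2862, 3259, 3656, 4053, 4450, 4847, 5244, 5641, 6038

k = N/n = 6352/16 = 397
container 1: 83
container 2: 83 + 397 = 480
container 3: 480 + 397 = 877
container 4: 877 + 397 = 1274
container 5: 1274 + 397 = 1671
container 6: 1671 + 397 = 2068
container 7: 2068 + 397 = 2465
container 8: 2465 + 397 = 2862
container 9: 2862 + 397 = 3259
container 10: 3259 + 397 = 3656
container 11: 3656 + 397 = 4053
container 12: 4053 + 397 = 4450
container 13: 4450 + 397 = 4847
container 14: 4847 + 397 = 5244
container 15: 5244 + 397 = 5641
container 16: 5641 + 397 = 6038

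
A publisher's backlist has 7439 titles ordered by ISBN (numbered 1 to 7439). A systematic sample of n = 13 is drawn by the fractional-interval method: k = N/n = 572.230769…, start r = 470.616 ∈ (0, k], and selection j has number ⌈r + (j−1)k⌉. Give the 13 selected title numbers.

j=1: r + 0k = 470.616 → ⌈·⌉ = 471
j=2: r + 1k = 1042.846769… → ⌈·⌉ = 1043
j=3: r + 2k = 1615.077538… → ⌈·⌉ = 1616
j=4: r + 3k = 2187.308307… → ⌈·⌉ = 2188
j=5: r + 4k = 2759.539076… → ⌈·⌉ = 2760
j=6: r + 5k = 3331.769846… → ⌈·⌉ = 3332
j=7: r + 6k = 3904.000615… → ⌈·⌉ = 3905
j=8: r + 7k = 4476.231384… → ⌈·⌉ = 4477
j=9: r + 8k = 5048.462153… → ⌈·⌉ = 5049
j=10: r + 9k = 5620.692923… → ⌈·⌉ = 5621
j=11: r + 10k = 6192.923692… → ⌈·⌉ = 6193
j=12: r + 11k = 6765.154461… → ⌈·⌉ = 6766
j=13: r + 12k = 7337.385230… → ⌈·⌉ = 7338

471, 1043, 1616, 2188, 2760, 3332, 3905, 4477, 5049, 5621, 6193, 6766, 7338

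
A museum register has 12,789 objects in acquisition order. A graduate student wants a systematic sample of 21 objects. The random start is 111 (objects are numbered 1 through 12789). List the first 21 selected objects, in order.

111, 720, 1329, 1938, 2547, 3156, 3765, 4374, 4983, 5592, 6201, 6810, 7419, 8028, 8637, 9246, 9855, 10464, 11073, 11682, 12291

k = N/n = 12789/21 = 609
object 1: 111
object 2: 111 + 609 = 720
object 3: 720 + 609 = 1329
object 4: 1329 + 609 = 1938
object 5: 1938 + 609 = 2547
object 6: 2547 + 609 = 3156
object 7: 3156 + 609 = 3765
object 8: 3765 + 609 = 4374
object 9: 4374 + 609 = 4983
object 10: 4983 + 609 = 5592
object 11: 5592 + 609 = 6201
object 12: 6201 + 609 = 6810
object 13: 6810 + 609 = 7419
object 14: 7419 + 609 = 8028
object 15: 8028 + 609 = 8637
object 16: 8637 + 609 = 9246
object 17: 9246 + 609 = 9855
object 18: 9855 + 609 = 10464
object 19: 10464 + 609 = 11073
object 20: 11073 + 609 = 11682
object 21: 11682 + 609 = 12291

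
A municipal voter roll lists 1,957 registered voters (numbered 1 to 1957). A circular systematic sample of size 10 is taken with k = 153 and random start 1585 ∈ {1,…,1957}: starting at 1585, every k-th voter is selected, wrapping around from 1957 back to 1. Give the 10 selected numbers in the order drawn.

Selection 1: 1585
Selection 2: 1585 + 153 = 1738
Selection 3: 1738 + 153 = 1891
Selection 4: 1891 + 153 = 2044 → 2044 − 1957 = 87
Selection 5: 87 + 153 = 240
Selection 6: 240 + 153 = 393
Selection 7: 393 + 153 = 546
Selection 8: 546 + 153 = 699
Selection 9: 699 + 153 = 852
Selection 10: 852 + 153 = 1005

1585, 1738, 1891, 87, 240, 393, 546, 699, 852, 1005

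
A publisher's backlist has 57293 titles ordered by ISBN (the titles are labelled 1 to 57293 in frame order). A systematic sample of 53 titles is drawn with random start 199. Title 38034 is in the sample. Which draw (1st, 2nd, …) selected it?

k = 57293/53 = 1081
position = (38034 − 199)/1081 + 1 = 37835/1081 + 1 = 35 + 1 = 36

36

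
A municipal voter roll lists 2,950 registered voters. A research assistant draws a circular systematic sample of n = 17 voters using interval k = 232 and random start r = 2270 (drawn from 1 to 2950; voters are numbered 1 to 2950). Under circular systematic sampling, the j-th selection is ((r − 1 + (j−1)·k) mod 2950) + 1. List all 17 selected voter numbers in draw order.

Selection 1: 2270
Selection 2: 2270 + 232 = 2502
Selection 3: 2502 + 232 = 2734
Selection 4: 2734 + 232 = 2966 → 2966 − 2950 = 16
Selection 5: 16 + 232 = 248
Selection 6: 248 + 232 = 480
Selection 7: 480 + 232 = 712
Selection 8: 712 + 232 = 944
Selection 9: 944 + 232 = 1176
Selection 10: 1176 + 232 = 1408
Selection 11: 1408 + 232 = 1640
Selection 12: 1640 + 232 = 1872
Selection 13: 1872 + 232 = 2104
Selection 14: 2104 + 232 = 2336
Selection 15: 2336 + 232 = 2568
Selection 16: 2568 + 232 = 2800
Selection 17: 2800 + 232 = 3032 → 3032 − 2950 = 82

2270, 2502, 2734, 16, 248, 480, 712, 944, 1176, 1408, 1640, 1872, 2104, 2336, 2568, 2800, 82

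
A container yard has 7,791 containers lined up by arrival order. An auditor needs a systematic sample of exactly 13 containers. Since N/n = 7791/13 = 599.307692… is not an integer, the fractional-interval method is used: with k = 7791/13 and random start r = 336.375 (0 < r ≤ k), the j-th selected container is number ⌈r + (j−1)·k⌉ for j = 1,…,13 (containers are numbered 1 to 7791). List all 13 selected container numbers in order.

j=1: r + 0k = 336.375 → ⌈·⌉ = 337
j=2: r + 1k = 935.682692… → ⌈·⌉ = 936
j=3: r + 2k = 1534.990384… → ⌈·⌉ = 1535
j=4: r + 3k = 2134.298076… → ⌈·⌉ = 2135
j=5: r + 4k = 2733.605769… → ⌈·⌉ = 2734
j=6: r + 5k = 3332.913461… → ⌈·⌉ = 3333
j=7: r + 6k = 3932.221153… → ⌈·⌉ = 3933
j=8: r + 7k = 4531.528846… → ⌈·⌉ = 4532
j=9: r + 8k = 5130.836538… → ⌈·⌉ = 5131
j=10: r + 9k = 5730.144230… → ⌈·⌉ = 5731
j=11: r + 10k = 6329.451923… → ⌈·⌉ = 6330
j=12: r + 11k = 6928.759615… → ⌈·⌉ = 6929
j=13: r + 12k = 7528.067307… → ⌈·⌉ = 7529

337, 936, 1535, 2135, 2734, 3333, 3933, 4532, 5131, 5731, 6330, 6929, 7529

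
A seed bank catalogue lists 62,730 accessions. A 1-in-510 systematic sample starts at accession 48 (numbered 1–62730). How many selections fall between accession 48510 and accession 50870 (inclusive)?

k = 510
First selection ≥ 48510: 48 + ⌈(48510−48)/510⌉·510 = 48 + 96×510 = 49008
Last selection ≤ 50870: 48 + ⌊(50870−48)/510⌋·510 = 48 + 99×510 = 50538
Count = 99 − 96 + 1 = 4

4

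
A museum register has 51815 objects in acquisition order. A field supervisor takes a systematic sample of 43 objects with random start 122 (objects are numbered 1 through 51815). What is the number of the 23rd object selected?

26632

k = 51815/43 = 1205
23rd selection = r + (23−1)·k = 122 + 22×1205 = 122 + 26510 = 26632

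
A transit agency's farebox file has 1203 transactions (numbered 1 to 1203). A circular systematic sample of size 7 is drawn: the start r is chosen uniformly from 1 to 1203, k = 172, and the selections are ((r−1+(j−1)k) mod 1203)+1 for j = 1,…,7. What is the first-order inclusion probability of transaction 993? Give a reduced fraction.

7/1203

For each position j, as r ranges over 1…1203 the j-th selection hits every transaction exactly once, so transaction 993 is selected for exactly 7 of the 1203 starts.
Inclusion probability = 7/1203.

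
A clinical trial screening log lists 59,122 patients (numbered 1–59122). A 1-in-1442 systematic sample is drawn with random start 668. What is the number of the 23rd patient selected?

k = 1442
23rd selection = r + (23−1)·k = 668 + 22×1442 = 668 + 31724 = 32392

32392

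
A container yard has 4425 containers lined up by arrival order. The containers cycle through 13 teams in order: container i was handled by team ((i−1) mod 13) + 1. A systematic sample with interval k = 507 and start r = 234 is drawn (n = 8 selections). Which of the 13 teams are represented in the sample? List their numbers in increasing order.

Consecutive selections differ by k = 507, so their team numbers differ by 507 mod 13 = 0.
gcd(507, 13) = 13, so the sample visits 13/13 = 1 distinct residues mod 13.
Start 234 is team 13; the teams hit are 13.

13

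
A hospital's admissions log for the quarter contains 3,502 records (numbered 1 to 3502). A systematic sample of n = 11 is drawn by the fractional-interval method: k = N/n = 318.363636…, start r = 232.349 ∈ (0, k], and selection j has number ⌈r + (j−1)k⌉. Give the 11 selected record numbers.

233, 551, 870, 1188, 1506, 1825, 2143, 2461, 2780, 3098, 3416

j=1: r + 0k = 232.349 → ⌈·⌉ = 233
j=2: r + 1k = 550.712636… → ⌈·⌉ = 551
j=3: r + 2k = 869.076272… → ⌈·⌉ = 870
j=4: r + 3k = 1187.439909… → ⌈·⌉ = 1188
j=5: r + 4k = 1505.803545… → ⌈·⌉ = 1506
j=6: r + 5k = 1824.167181… → ⌈·⌉ = 1825
j=7: r + 6k = 2142.530818… → ⌈·⌉ = 2143
j=8: r + 7k = 2460.894454… → ⌈·⌉ = 2461
j=9: r + 8k = 2779.258090… → ⌈·⌉ = 2780
j=10: r + 9k = 3097.621727… → ⌈·⌉ = 3098
j=11: r + 10k = 3415.985363… → ⌈·⌉ = 3416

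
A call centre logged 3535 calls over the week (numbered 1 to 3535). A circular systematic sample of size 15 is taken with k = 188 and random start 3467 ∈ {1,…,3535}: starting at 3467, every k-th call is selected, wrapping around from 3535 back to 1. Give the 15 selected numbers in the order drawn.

Selection 1: 3467
Selection 2: 3467 + 188 = 3655 → 3655 − 3535 = 120
Selection 3: 120 + 188 = 308
Selection 4: 308 + 188 = 496
Selection 5: 496 + 188 = 684
Selection 6: 684 + 188 = 872
Selection 7: 872 + 188 = 1060
Selection 8: 1060 + 188 = 1248
Selection 9: 1248 + 188 = 1436
Selection 10: 1436 + 188 = 1624
Selection 11: 1624 + 188 = 1812
Selection 12: 1812 + 188 = 2000
Selection 13: 2000 + 188 = 2188
Selection 14: 2188 + 188 = 2376
Selection 15: 2376 + 188 = 2564

3467, 120, 308, 496, 684, 872, 1060, 1248, 1436, 1624, 1812, 2000, 2188, 2376, 2564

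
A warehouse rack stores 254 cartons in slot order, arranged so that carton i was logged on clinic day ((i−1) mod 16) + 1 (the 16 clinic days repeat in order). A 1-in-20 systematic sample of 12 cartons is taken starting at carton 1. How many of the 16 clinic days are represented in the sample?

4

Consecutive selections differ by k = 20, so their clinic day numbers differ by 20 mod 16 = 4.
gcd(20, 16) = 4, so the sample visits 16/4 = 4 distinct residues mod 16.
Start 1 is clinic day 1; the clinic days hit are 1, 5, 9, 13.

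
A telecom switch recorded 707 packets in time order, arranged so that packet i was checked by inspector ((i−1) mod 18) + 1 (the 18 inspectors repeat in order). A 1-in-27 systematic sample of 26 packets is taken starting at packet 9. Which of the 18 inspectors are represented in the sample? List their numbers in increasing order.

9, 18

Consecutive selections differ by k = 27, so their inspector numbers differ by 27 mod 18 = 9.
gcd(27, 18) = 9, so the sample visits 18/9 = 2 distinct residues mod 18.
Start 9 is inspector 9; the inspectors hit are 9, 18.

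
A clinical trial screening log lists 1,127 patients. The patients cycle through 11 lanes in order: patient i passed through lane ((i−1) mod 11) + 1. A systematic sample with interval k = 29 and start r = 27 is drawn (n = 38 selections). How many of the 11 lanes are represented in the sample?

11

Consecutive selections differ by k = 29, so their lane numbers differ by 29 mod 11 = 7.
gcd(29, 11) = 1, so the sample visits 11/1 = 11 distinct residues mod 11.
Start 27 is lane 5; the lanes hit are 1, 2, 3, 4, 5, 6, 7, 8, 9, 10, 11.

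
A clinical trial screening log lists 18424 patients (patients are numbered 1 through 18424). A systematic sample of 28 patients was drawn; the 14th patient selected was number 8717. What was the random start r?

163

k = 18424/28 = 658
r = 8717 − (14−1)×658 = 8717 − 8554 = 163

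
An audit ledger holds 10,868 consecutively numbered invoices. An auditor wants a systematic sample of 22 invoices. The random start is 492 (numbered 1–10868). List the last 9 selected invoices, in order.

6914, 7408, 7902, 8396, 8890, 9384, 9878, 10372, 10866

k = N/n = 10868/22 = 494
14th selection = 492 + 13×494 = 6914
15th: 6914 + 494 = 7408
16th: 7408 + 494 = 7902
17th: 7902 + 494 = 8396
18th: 8396 + 494 = 8890
19th: 8890 + 494 = 9384
20th: 9384 + 494 = 9878
21st: 9878 + 494 = 10372
22nd: 10372 + 494 = 10866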